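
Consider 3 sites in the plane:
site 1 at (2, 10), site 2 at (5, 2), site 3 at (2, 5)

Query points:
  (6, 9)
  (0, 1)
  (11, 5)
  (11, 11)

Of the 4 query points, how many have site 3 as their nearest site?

(6, 9) — d² to each: site 1:17, site 2:50, site 3:32 → nearest is site 1
(0, 1) — d² to each: site 1:85, site 2:26, site 3:20 → nearest is site 3
(11, 5) — d² to each: site 1:106, site 2:45, site 3:81 → nearest is site 2
(11, 11) — d² to each: site 1:82, site 2:117, site 3:117 → nearest is site 1
1 of the 4 points has site 3 as nearest.

1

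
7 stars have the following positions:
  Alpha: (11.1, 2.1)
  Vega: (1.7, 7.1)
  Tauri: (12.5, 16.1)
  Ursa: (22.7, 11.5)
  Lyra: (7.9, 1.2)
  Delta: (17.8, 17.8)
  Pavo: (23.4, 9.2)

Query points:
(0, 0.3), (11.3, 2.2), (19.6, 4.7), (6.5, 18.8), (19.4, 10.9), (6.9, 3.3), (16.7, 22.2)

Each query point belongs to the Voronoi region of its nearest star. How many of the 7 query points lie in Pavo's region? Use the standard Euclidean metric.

(0, 0.3) — d² to each: Alpha:126.45, Vega:49.13, Tauri:405.89, Ursa:640.73, Lyra:63.22, Delta:623.09, Pavo:626.77 → nearest is Vega
(11.3, 2.2) — d² to each: Alpha:0.05, Vega:116.17, Tauri:194.65, Ursa:216.45, Lyra:12.56, Delta:285.61, Pavo:195.41 → nearest is Alpha
(19.6, 4.7) — d² to each: Alpha:79.01, Vega:326.17, Tauri:180.37, Ursa:55.85, Lyra:149.14, Delta:174.85, Pavo:34.69 → nearest is Pavo
(6.5, 18.8) — d² to each: Alpha:300.05, Vega:159.93, Tauri:43.29, Ursa:315.73, Lyra:311.72, Delta:128.69, Pavo:377.77 → nearest is Tauri
(19.4, 10.9) — d² to each: Alpha:146.33, Vega:327.73, Tauri:74.65, Ursa:11.25, Lyra:226.34, Delta:50.17, Pavo:18.89 → nearest is Ursa
(6.9, 3.3) — d² to each: Alpha:19.08, Vega:41.48, Tauri:195.2, Ursa:316.88, Lyra:5.41, Delta:329.06, Pavo:307.06 → nearest is Lyra
(16.7, 22.2) — d² to each: Alpha:435.37, Vega:453.01, Tauri:54.85, Ursa:150.49, Lyra:518.44, Delta:20.57, Pavo:213.89 → nearest is Delta
1 of the 7 points has Pavo as nearest.

1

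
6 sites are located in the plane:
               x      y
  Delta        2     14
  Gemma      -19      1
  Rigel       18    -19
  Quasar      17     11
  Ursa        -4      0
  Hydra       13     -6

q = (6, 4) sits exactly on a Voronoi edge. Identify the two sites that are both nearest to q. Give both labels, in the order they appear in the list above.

Delta and Ursa

Squared distances from q to each site:
d²(q, Delta) = (6−2)² + (4−14)² = 16 + 100 = 116
d²(q, Gemma) = (6−(-19))² + (4−1)² = 625 + 9 = 634
d²(q, Rigel) = (6−18)² + (4−(-19))² = 144 + 529 = 673
d²(q, Quasar) = (6−17)² + (4−11)² = 121 + 49 = 170
d²(q, Ursa) = (6−(-4))² + (4−0)² = 100 + 16 = 116
d²(q, Hydra) = (6−13)² + (4−(-6))² = 49 + 100 = 149
q is equidistant from Delta and Ursa (both at squared distance 116), and every other site is strictly farther — so q lies on the Delta–Ursa Voronoi edge.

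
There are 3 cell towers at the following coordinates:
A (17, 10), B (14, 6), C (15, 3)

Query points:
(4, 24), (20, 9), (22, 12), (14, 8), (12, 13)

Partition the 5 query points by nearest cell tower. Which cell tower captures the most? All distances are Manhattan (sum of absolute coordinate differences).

A

(4, 24) — d to each: A:27, B:28, C:32 → nearest is A
(20, 9) — d to each: A:4, B:9, C:11 → nearest is A
(22, 12) — d to each: A:7, B:14, C:16 → nearest is A
(14, 8) — d to each: A:5, B:2, C:6 → nearest is B
(12, 13) — d to each: A:8, B:9, C:13 → nearest is A
Tally — A:4, B:1. A captures the most (4).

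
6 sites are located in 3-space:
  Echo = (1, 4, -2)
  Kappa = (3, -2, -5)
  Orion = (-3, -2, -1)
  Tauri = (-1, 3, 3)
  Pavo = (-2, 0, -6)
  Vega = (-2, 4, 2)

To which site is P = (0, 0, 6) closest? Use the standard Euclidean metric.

Tauri

Since √ is increasing, it suffices to compare squared distances:
d²(P, Echo) = (0−1)² + (0−4)² + (6−(-2))² = 1 + 16 + 64 = 81
d²(P, Kappa) = (0−3)² + (0−(-2))² + (6−(-5))² = 9 + 4 + 121 = 134
d²(P, Orion) = (0−(-3))² + (0−(-2))² + (6−(-1))² = 9 + 4 + 49 = 62
d²(P, Tauri) = (0−(-1))² + (0−3)² + (6−3)² = 1 + 9 + 9 = 19
d²(P, Pavo) = (0−(-2))² + (0−0)² + (6−(-6))² = 4 + 0 + 144 = 148
d²(P, Vega) = (0−(-2))² + (0−4)² + (6−2)² = 4 + 16 + 16 = 36
Minimum is at Tauri.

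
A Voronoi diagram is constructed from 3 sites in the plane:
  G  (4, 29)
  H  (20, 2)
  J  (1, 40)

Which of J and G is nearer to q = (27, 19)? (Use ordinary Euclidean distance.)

Compare squared distances:
|qJ|² = (27−1)² + (19−40)² = 676 + 441 = 1117
|qG|² = (27−4)² + (19−29)² = 529 + 100 = 629
1117 > 629, so G is closer.

G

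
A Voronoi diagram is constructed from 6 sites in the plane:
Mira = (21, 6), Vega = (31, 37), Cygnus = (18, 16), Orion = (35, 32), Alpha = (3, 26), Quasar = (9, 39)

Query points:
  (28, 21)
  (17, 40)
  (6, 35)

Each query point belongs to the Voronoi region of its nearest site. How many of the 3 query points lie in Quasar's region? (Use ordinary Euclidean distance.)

2

(28, 21) — d² to each: Mira:274, Vega:265, Cygnus:125, Orion:170, Alpha:650, Quasar:685 → nearest is Cygnus
(17, 40) — d² to each: Mira:1172, Vega:205, Cygnus:577, Orion:388, Alpha:392, Quasar:65 → nearest is Quasar
(6, 35) — d² to each: Mira:1066, Vega:629, Cygnus:505, Orion:850, Alpha:90, Quasar:25 → nearest is Quasar
2 of the 3 points have Quasar as nearest.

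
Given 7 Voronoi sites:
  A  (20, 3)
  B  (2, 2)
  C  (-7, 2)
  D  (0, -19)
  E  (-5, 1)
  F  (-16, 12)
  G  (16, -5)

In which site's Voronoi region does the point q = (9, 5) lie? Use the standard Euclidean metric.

Squared Euclidean distances:
|qA|² = (9−20)² + (5−3)² = 121 + 4 = 125
|qB|² = (9−2)² + (5−2)² = 49 + 9 = 58
|qC|² = (9−(-7))² + (5−2)² = 256 + 9 = 265
|qD|² = (9−0)² + (5−(-19))² = 81 + 576 = 657
|qE|² = (9−(-5))² + (5−1)² = 196 + 16 = 212
|qF|² = (9−(-16))² + (5−12)² = 625 + 49 = 674
|qG|² = (9−16)² + (5−(-5))² = 49 + 100 = 149
Minimum is at B.

B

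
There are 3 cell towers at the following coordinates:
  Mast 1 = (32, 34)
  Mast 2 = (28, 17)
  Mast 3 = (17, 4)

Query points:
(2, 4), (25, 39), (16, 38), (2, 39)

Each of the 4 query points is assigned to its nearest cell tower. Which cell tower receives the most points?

(2, 4) — d² to each: Mast 1:1800, Mast 2:845, Mast 3:225 → nearest is Mast 3
(25, 39) — d² to each: Mast 1:74, Mast 2:493, Mast 3:1289 → nearest is Mast 1
(16, 38) — d² to each: Mast 1:272, Mast 2:585, Mast 3:1157 → nearest is Mast 1
(2, 39) — d² to each: Mast 1:925, Mast 2:1160, Mast 3:1450 → nearest is Mast 1
Tally — Mast 1:3, Mast 3:1. Mast 1 captures the most (3).

Mast 1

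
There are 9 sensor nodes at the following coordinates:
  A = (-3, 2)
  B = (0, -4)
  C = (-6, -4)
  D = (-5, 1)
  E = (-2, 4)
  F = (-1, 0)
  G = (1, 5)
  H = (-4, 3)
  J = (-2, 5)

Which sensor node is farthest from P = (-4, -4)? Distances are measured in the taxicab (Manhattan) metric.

G

d(P,A) = |-4−(-3)| + |-4−2| = 1 + 6 = 7
d(P,B) = |-4−0| + |-4−(-4)| = 4 + 0 = 4
d(P,C) = |-4−(-6)| + |-4−(-4)| = 2 + 0 = 2
d(P,D) = |-4−(-5)| + |-4−1| = 1 + 5 = 6
d(P,E) = |-4−(-2)| + |-4−4| = 2 + 8 = 10
d(P,F) = |-4−(-1)| + |-4−0| = 3 + 4 = 7
d(P,G) = |-4−1| + |-4−5| = 5 + 9 = 14
d(P,H) = |-4−(-4)| + |-4−3| = 0 + 7 = 7
d(P,J) = |-4−(-2)| + |-4−5| = 2 + 9 = 11
The largest is to G.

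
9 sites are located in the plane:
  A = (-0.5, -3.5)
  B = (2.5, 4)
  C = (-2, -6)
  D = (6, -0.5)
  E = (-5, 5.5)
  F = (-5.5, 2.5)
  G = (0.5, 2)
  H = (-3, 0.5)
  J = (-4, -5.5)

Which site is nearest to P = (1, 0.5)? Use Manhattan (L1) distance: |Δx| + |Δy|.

G

d(P,A) = |1−(-0.5)| + |0.5−(-3.5)| = 1.5 + 4 = 5.5
d(P,B) = |1−2.5| + |0.5−4| = 1.5 + 3.5 = 5
d(P,C) = |1−(-2)| + |0.5−(-6)| = 3 + 6.5 = 9.5
d(P,D) = |1−6| + |0.5−(-0.5)| = 5 + 1 = 6
d(P,E) = |1−(-5)| + |0.5−5.5| = 6 + 5 = 11
d(P,F) = |1−(-5.5)| + |0.5−2.5| = 6.5 + 2 = 8.5
d(P,G) = |1−0.5| + |0.5−2| = 0.5 + 1.5 = 2
d(P,H) = |1−(-3)| + |0.5−0.5| = 4 + 0 = 4
d(P,J) = |1−(-4)| + |0.5−(-5.5)| = 5 + 6 = 11
Minimum is at G.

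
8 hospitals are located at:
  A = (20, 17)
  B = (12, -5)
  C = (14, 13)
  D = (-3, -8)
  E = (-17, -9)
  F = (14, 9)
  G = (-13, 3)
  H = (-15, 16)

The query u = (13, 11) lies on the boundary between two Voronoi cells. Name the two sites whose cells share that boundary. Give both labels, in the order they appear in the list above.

C and F

Squared distances from u to each site:
|uA|² = 49 + 36 = 85
|uB|² = 1 + 256 = 257
|uC|² = 1 + 4 = 5
|uD|² = 256 + 361 = 617
|uE|² = 900 + 400 = 1300
|uF|² = 1 + 4 = 5
|uG|² = 676 + 64 = 740
|uH|² = 784 + 25 = 809
u is equidistant from C and F (both at squared distance 5), and every other site is strictly farther — so u lies on the C–F Voronoi edge.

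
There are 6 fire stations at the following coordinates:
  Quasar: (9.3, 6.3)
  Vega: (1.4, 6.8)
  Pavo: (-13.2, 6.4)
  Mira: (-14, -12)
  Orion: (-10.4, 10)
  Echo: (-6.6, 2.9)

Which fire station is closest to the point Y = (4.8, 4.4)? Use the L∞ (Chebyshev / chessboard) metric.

d(Y, Quasar) = max(4.5, 1.9) = 4.5
d(Y, Vega) = max(3.4, 2.4) = 3.4
d(Y, Pavo) = max(18, 2) = 18
d(Y, Mira) = max(18.8, 16.4) = 18.8
d(Y, Orion) = max(15.2, 5.6) = 15.2
d(Y, Echo) = max(11.4, 1.5) = 11.4
Vega is nearest.

Vega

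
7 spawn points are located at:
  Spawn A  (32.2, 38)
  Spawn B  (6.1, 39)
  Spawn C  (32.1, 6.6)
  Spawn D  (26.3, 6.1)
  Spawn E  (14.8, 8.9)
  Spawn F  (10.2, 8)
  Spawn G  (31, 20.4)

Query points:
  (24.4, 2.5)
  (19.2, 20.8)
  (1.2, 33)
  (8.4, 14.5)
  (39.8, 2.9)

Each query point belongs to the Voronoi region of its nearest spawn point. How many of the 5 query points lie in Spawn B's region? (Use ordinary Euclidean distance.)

(24.4, 2.5) — d² to each: Spawn A:1321.09, Spawn B:1667.14, Spawn C:76.1, Spawn D:16.57, Spawn E:133.12, Spawn F:231.89, Spawn G:363.97 → nearest is Spawn D
(19.2, 20.8) — d² to each: Spawn A:464.84, Spawn B:502.85, Spawn C:368.05, Spawn D:266.5, Spawn E:160.97, Spawn F:244.84, Spawn G:139.4 → nearest is Spawn G
(1.2, 33) — d² to each: Spawn A:986, Spawn B:60.01, Spawn C:1651.77, Spawn D:1353.62, Spawn E:765.77, Spawn F:706, Spawn G:1046.8 → nearest is Spawn B
(8.4, 14.5) — d² to each: Spawn A:1118.69, Spawn B:605.54, Spawn C:624.1, Spawn D:390.97, Spawn E:72.32, Spawn F:45.49, Spawn G:545.57 → nearest is Spawn F
(39.8, 2.9) — d² to each: Spawn A:1289.77, Spawn B:2438.9, Spawn C:72.98, Spawn D:192.49, Spawn E:661, Spawn F:902.17, Spawn G:383.69 → nearest is Spawn C
1 of the 5 points has Spawn B as nearest.

1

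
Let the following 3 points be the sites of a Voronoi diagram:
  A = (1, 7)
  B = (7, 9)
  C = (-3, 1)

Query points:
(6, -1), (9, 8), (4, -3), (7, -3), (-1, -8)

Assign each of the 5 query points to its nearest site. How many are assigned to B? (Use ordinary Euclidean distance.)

(6, -1) — d² to each: A:89, B:101, C:85 → nearest is C
(9, 8) — d² to each: A:65, B:5, C:193 → nearest is B
(4, -3) — d² to each: A:109, B:153, C:65 → nearest is C
(7, -3) — d² to each: A:136, B:144, C:116 → nearest is C
(-1, -8) — d² to each: A:229, B:353, C:85 → nearest is C
1 of the 5 points has B as nearest.

1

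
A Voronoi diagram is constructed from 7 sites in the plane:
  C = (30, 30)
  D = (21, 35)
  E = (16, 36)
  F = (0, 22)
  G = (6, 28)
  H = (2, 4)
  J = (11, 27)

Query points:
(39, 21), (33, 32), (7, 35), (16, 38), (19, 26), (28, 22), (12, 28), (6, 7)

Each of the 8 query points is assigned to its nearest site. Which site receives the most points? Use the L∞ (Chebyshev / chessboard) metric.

C

(39, 21) — d to each: C:9, D:18, E:23, F:39, G:33, H:37, J:28 → nearest is C
(33, 32) — d to each: C:3, D:12, E:17, F:33, G:27, H:31, J:22 → nearest is C
(7, 35) — d to each: C:23, D:14, E:9, F:13, G:7, H:31, J:8 → nearest is G
(16, 38) — d to each: C:14, D:5, E:2, F:16, G:10, H:34, J:11 → nearest is E
(19, 26) — d to each: C:11, D:9, E:10, F:19, G:13, H:22, J:8 → nearest is J
(28, 22) — d to each: C:8, D:13, E:14, F:28, G:22, H:26, J:17 → nearest is C
(12, 28) — d to each: C:18, D:9, E:8, F:12, G:6, H:24, J:1 → nearest is J
(6, 7) — d to each: C:24, D:28, E:29, F:15, G:21, H:4, J:20 → nearest is H
Tally — C:3, E:1, G:1, H:1, J:2. C captures the most (3).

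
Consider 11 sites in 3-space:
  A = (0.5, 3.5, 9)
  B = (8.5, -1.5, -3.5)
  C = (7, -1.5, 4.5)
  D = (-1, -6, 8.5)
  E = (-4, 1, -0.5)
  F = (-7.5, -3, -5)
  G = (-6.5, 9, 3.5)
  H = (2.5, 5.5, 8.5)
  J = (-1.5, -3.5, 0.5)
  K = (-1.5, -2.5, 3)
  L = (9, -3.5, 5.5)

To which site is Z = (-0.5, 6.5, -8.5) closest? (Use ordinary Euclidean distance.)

E

Compare squared distances (the ordering matches that of the actual distances):
|ZA|² = 1 + 9 + 306.25 = 316.25
|ZB|² = 81 + 64 + 25 = 170
|ZC|² = 56.25 + 64 + 169 = 289.25
|ZD|² = 0.25 + 156.25 + 289 = 445.5
|ZE|² = 12.25 + 30.25 + 64 = 106.5
|ZF|² = 49 + 90.25 + 12.25 = 151.5
|ZG|² = 36 + 6.25 + 144 = 186.25
|ZH|² = 9 + 1 + 289 = 299
|ZJ|² = 1 + 100 + 81 = 182
|ZK|² = 1 + 81 + 132.25 = 214.25
|ZL|² = 90.25 + 100 + 196 = 386.25
E is nearest.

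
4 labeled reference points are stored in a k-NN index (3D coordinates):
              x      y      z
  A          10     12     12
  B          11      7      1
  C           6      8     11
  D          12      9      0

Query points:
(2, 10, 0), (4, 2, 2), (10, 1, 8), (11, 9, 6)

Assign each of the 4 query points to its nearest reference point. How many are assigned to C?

1

(2, 10, 0) — d² to each: A:212, B:91, C:141, D:101 → nearest is B
(4, 2, 2) — d² to each: A:236, B:75, C:121, D:117 → nearest is B
(10, 1, 8) — d² to each: A:137, B:86, C:74, D:132 → nearest is C
(11, 9, 6) — d² to each: A:46, B:29, C:51, D:37 → nearest is B
1 of the 4 points has C as nearest.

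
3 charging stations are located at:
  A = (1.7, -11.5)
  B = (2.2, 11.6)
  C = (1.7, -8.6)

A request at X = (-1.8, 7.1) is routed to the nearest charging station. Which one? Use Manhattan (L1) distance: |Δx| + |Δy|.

d(X,A) = |-1.8−1.7| + |7.1−(-11.5)| = 3.5 + 18.6 = 22.1
d(X,B) = |-1.8−2.2| + |7.1−11.6| = 4 + 4.5 = 8.5
d(X,C) = |-1.8−1.7| + |7.1−(-8.6)| = 3.5 + 15.7 = 19.2
Minimum is at B.

B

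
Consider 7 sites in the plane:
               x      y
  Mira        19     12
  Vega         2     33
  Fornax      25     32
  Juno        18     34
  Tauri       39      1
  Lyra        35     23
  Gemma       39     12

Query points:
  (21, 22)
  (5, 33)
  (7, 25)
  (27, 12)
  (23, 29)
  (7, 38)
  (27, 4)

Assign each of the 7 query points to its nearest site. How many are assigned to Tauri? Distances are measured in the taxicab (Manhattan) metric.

(21, 22) — d to each: Mira:12, Vega:30, Fornax:14, Juno:15, Tauri:39, Lyra:15, Gemma:28 → nearest is Mira
(5, 33) — d to each: Mira:35, Vega:3, Fornax:21, Juno:14, Tauri:66, Lyra:40, Gemma:55 → nearest is Vega
(7, 25) — d to each: Mira:25, Vega:13, Fornax:25, Juno:20, Tauri:56, Lyra:30, Gemma:45 → nearest is Vega
(27, 12) — d to each: Mira:8, Vega:46, Fornax:22, Juno:31, Tauri:23, Lyra:19, Gemma:12 → nearest is Mira
(23, 29) — d to each: Mira:21, Vega:25, Fornax:5, Juno:10, Tauri:44, Lyra:18, Gemma:33 → nearest is Fornax
(7, 38) — d to each: Mira:38, Vega:10, Fornax:24, Juno:15, Tauri:69, Lyra:43, Gemma:58 → nearest is Vega
(27, 4) — d to each: Mira:16, Vega:54, Fornax:30, Juno:39, Tauri:15, Lyra:27, Gemma:20 → nearest is Tauri
1 of the 7 points has Tauri as nearest.

1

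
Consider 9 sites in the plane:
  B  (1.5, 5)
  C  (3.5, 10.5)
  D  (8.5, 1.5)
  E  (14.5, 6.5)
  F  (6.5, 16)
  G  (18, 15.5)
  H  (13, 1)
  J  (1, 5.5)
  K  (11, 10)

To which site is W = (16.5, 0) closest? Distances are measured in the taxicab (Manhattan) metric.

H

d(W,B) = 15 + 5 = 20
d(W,C) = 13 + 10.5 = 23.5
d(W,D) = 8 + 1.5 = 9.5
d(W,E) = 2 + 6.5 = 8.5
d(W,F) = 10 + 16 = 26
d(W,G) = 1.5 + 15.5 = 17
d(W,H) = 3.5 + 1 = 4.5
d(W,J) = 15.5 + 5.5 = 21
d(W,K) = 5.5 + 10 = 15.5
H is nearest.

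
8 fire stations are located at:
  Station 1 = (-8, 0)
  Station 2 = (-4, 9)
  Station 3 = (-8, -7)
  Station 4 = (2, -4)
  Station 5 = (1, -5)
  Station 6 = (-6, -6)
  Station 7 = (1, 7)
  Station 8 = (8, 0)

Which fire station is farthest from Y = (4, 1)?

Since √ is increasing, it suffices to compare squared distances:
d²(Y, Station 1) = (4−(-8))² + (1−0)² = 144 + 1 = 145
d²(Y, Station 2) = (4−(-4))² + (1−9)² = 64 + 64 = 128
d²(Y, Station 3) = (4−(-8))² + (1−(-7))² = 144 + 64 = 208
d²(Y, Station 4) = (4−2)² + (1−(-4))² = 4 + 25 = 29
d²(Y, Station 5) = (4−1)² + (1−(-5))² = 9 + 36 = 45
d²(Y, Station 6) = (4−(-6))² + (1−(-6))² = 100 + 49 = 149
d²(Y, Station 7) = (4−1)² + (1−7)² = 9 + 36 = 45
d²(Y, Station 8) = (4−8)² + (1−0)² = 16 + 1 = 17
The largest is to Station 3.

Station 3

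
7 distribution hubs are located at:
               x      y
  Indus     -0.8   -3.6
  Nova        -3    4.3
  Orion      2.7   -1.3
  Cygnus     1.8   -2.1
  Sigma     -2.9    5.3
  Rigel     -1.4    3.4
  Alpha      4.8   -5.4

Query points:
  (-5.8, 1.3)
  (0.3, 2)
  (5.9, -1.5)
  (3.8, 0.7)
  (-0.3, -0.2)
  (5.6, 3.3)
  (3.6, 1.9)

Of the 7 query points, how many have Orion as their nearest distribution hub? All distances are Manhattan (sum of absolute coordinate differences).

(-5.8, 1.3) — d to each: Indus:9.9, Nova:5.8, Orion:11.1, Cygnus:11, Sigma:6.9, Rigel:6.5, Alpha:17.3 → nearest is Nova
(0.3, 2) — d to each: Indus:6.7, Nova:5.6, Orion:5.7, Cygnus:5.6, Sigma:6.5, Rigel:3.1, Alpha:11.9 → nearest is Rigel
(5.9, -1.5) — d to each: Indus:8.8, Nova:14.7, Orion:3.4, Cygnus:4.7, Sigma:15.6, Rigel:12.2, Alpha:5 → nearest is Orion
(3.8, 0.7) — d to each: Indus:8.9, Nova:10.4, Orion:3.1, Cygnus:4.8, Sigma:11.3, Rigel:7.9, Alpha:7.1 → nearest is Orion
(-0.3, -0.2) — d to each: Indus:3.9, Nova:7.2, Orion:4.1, Cygnus:4, Sigma:8.1, Rigel:4.7, Alpha:10.3 → nearest is Indus
(5.6, 3.3) — d to each: Indus:13.3, Nova:9.6, Orion:7.5, Cygnus:9.2, Sigma:10.5, Rigel:7.1, Alpha:9.5 → nearest is Rigel
(3.6, 1.9) — d to each: Indus:9.9, Nova:9, Orion:4.1, Cygnus:5.8, Sigma:9.9, Rigel:6.5, Alpha:8.5 → nearest is Orion
3 of the 7 points have Orion as nearest.

3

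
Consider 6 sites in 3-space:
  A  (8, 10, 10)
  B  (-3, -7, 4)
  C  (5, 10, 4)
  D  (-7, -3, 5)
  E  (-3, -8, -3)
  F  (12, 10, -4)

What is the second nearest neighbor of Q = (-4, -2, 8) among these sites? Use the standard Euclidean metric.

Compare squared distances (the ordering matches that of the actual distances):
|QA|² = (-4−8)² + (-2−10)² + (8−10)² = 144 + 144 + 4 = 292
|QB|² = (-4−(-3))² + (-2−(-7))² + (8−4)² = 1 + 25 + 16 = 42
|QC|² = (-4−5)² + (-2−10)² + (8−4)² = 81 + 144 + 16 = 241
|QD|² = (-4−(-7))² + (-2−(-3))² + (8−5)² = 9 + 1 + 9 = 19
|QE|² = (-4−(-3))² + (-2−(-8))² + (8−(-3))² = 1 + 36 + 121 = 158
|QF|² = (-4−12)² + (-2−10)² + (8−(-4))² = 256 + 144 + 144 = 544
Sorted ascending: D, B, E, … — the second-nearest is B.

B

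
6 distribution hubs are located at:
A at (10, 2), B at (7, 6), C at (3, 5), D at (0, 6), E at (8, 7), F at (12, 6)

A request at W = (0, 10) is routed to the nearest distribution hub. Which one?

Compare squared distances (the ordering matches that of the actual distances):
|WA|² = (0−10)² + (10−2)² = 100 + 64 = 164
|WB|² = (0−7)² + (10−6)² = 49 + 16 = 65
|WC|² = (0−3)² + (10−5)² = 9 + 25 = 34
|WD|² = (0−0)² + (10−6)² = 0 + 16 = 16
|WE|² = (0−8)² + (10−7)² = 64 + 9 = 73
|WF|² = (0−12)² + (10−6)² = 144 + 16 = 160
Minimum is at D.

D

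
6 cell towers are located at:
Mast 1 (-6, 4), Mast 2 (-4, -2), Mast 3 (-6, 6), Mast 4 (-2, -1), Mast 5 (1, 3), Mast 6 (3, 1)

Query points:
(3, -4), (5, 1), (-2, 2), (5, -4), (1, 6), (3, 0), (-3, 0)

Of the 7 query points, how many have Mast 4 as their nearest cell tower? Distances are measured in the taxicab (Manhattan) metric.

(3, -4) — d to each: Mast 1:17, Mast 2:9, Mast 3:19, Mast 4:8, Mast 5:9, Mast 6:5 → nearest is Mast 6
(5, 1) — d to each: Mast 1:14, Mast 2:12, Mast 3:16, Mast 4:9, Mast 5:6, Mast 6:2 → nearest is Mast 6
(-2, 2) — d to each: Mast 1:6, Mast 2:6, Mast 3:8, Mast 4:3, Mast 5:4, Mast 6:6 → nearest is Mast 4
(5, -4) — d to each: Mast 1:19, Mast 2:11, Mast 3:21, Mast 4:10, Mast 5:11, Mast 6:7 → nearest is Mast 6
(1, 6) — d to each: Mast 1:9, Mast 2:13, Mast 3:7, Mast 4:10, Mast 5:3, Mast 6:7 → nearest is Mast 5
(3, 0) — d to each: Mast 1:13, Mast 2:9, Mast 3:15, Mast 4:6, Mast 5:5, Mast 6:1 → nearest is Mast 6
(-3, 0) — d to each: Mast 1:7, Mast 2:3, Mast 3:9, Mast 4:2, Mast 5:7, Mast 6:7 → nearest is Mast 4
2 of the 7 points have Mast 4 as nearest.

2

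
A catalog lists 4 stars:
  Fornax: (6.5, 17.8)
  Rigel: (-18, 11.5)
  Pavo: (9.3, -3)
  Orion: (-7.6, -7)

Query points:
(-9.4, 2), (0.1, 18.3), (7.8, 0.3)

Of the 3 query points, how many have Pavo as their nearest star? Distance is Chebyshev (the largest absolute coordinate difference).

(-9.4, 2) — d to each: Fornax:15.9, Rigel:9.5, Pavo:18.7, Orion:9 → nearest is Orion
(0.1, 18.3) — d to each: Fornax:6.4, Rigel:18.1, Pavo:21.3, Orion:25.3 → nearest is Fornax
(7.8, 0.3) — d to each: Fornax:17.5, Rigel:25.8, Pavo:3.3, Orion:15.4 → nearest is Pavo
1 of the 3 points has Pavo as nearest.

1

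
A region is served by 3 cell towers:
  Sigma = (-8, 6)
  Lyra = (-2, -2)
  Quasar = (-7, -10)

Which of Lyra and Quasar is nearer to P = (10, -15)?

Lyra

Compare squared distances:
d²(P, Lyra) = (10−(-2))² + (-15−(-2))² = 144 + 169 = 313
d²(P, Quasar) = (10−(-7))² + (-15−(-10))² = 289 + 25 = 314
313 < 314, so Lyra is closer.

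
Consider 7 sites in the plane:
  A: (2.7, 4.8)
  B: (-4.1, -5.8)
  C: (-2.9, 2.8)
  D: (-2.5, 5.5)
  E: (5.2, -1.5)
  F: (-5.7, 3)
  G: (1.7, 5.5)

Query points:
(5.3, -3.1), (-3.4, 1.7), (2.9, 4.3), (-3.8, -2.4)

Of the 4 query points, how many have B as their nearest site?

1

(5.3, -3.1) — d² to each: A:69.17, B:95.65, C:102.05, D:134.8, E:2.57, F:158.21, G:86.92 → nearest is E
(-3.4, 1.7) — d² to each: A:46.82, B:56.74, C:1.46, D:15.25, E:84.2, F:6.98, G:40.45 → nearest is C
(2.9, 4.3) — d² to each: A:0.29, B:151.01, C:35.89, D:30.6, E:38.93, F:75.65, G:2.88 → nearest is A
(-3.8, -2.4) — d² to each: A:94.09, B:11.65, C:27.85, D:64.1, E:81.81, F:32.77, G:92.66 → nearest is B
1 of the 4 points has B as nearest.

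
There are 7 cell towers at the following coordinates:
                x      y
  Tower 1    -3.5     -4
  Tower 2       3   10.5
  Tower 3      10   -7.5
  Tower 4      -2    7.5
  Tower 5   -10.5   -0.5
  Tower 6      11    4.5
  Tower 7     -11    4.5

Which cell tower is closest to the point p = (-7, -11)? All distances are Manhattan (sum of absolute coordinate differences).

d(p, Tower 1) = |-7−(-3.5)| + |-11−(-4)| = 3.5 + 7 = 10.5
d(p, Tower 2) = |-7−3| + |-11−10.5| = 10 + 21.5 = 31.5
d(p, Tower 3) = |-7−10| + |-11−(-7.5)| = 17 + 3.5 = 20.5
d(p, Tower 4) = |-7−(-2)| + |-11−7.5| = 5 + 18.5 = 23.5
d(p, Tower 5) = |-7−(-10.5)| + |-11−(-0.5)| = 3.5 + 10.5 = 14
d(p, Tower 6) = |-7−11| + |-11−4.5| = 18 + 15.5 = 33.5
d(p, Tower 7) = |-7−(-11)| + |-11−4.5| = 4 + 15.5 = 19.5
The smallest is to Tower 1, so p lies in the Voronoi region of Tower 1.

Tower 1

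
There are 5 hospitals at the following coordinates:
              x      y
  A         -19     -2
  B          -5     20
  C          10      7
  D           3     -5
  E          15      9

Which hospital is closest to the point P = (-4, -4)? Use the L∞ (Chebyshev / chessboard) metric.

D

d(P,A) = max(15, 2) = 15
d(P,B) = max(1, 24) = 24
d(P,C) = max(14, 11) = 14
d(P,D) = max(7, 1) = 7
d(P,E) = max(19, 13) = 19
Minimum is at D.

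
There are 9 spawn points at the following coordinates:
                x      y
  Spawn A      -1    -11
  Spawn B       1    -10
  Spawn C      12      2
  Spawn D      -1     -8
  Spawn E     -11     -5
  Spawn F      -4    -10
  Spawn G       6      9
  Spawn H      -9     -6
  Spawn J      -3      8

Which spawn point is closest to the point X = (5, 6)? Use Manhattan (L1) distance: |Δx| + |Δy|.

d(X, Spawn A) = 6 + 17 = 23
d(X, Spawn B) = 4 + 16 = 20
d(X, Spawn C) = 7 + 4 = 11
d(X, Spawn D) = 6 + 14 = 20
d(X, Spawn E) = 16 + 11 = 27
d(X, Spawn F) = 9 + 16 = 25
d(X, Spawn G) = 1 + 3 = 4
d(X, Spawn H) = 14 + 12 = 26
d(X, Spawn J) = 8 + 2 = 10
Spawn G is nearest.

Spawn G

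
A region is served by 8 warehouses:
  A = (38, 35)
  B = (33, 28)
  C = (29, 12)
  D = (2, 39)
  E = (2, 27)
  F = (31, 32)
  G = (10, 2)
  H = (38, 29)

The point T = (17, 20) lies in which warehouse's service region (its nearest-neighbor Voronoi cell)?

C

Squared Euclidean distances:
|TA|² = 441 + 225 = 666
|TB|² = 256 + 64 = 320
|TC|² = 144 + 64 = 208
|TD|² = 225 + 361 = 586
|TE|² = 225 + 49 = 274
|TF|² = 196 + 144 = 340
|TG|² = 49 + 324 = 373
|TH|² = 441 + 81 = 522
The smallest is to C, so T lies in the Voronoi region of C.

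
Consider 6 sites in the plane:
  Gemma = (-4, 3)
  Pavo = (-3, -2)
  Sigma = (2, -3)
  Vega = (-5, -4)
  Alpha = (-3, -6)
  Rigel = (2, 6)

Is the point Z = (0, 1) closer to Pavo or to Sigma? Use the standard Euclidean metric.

Compare squared distances:
d²(Z, Pavo) = (0−(-3))² + (1−(-2))² = 9 + 9 = 18
d²(Z, Sigma) = (0−2)² + (1−(-3))² = 4 + 16 = 20
18 < 20, so Pavo is closer.

Pavo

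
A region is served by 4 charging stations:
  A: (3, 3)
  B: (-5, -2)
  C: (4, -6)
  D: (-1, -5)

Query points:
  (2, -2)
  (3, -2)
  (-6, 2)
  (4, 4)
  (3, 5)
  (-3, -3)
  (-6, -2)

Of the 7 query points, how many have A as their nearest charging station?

2

(2, -2) — d² to each: A:26, B:49, C:20, D:18 → nearest is D
(3, -2) — d² to each: A:25, B:64, C:17, D:25 → nearest is C
(-6, 2) — d² to each: A:82, B:17, C:164, D:74 → nearest is B
(4, 4) — d² to each: A:2, B:117, C:100, D:106 → nearest is A
(3, 5) — d² to each: A:4, B:113, C:122, D:116 → nearest is A
(-3, -3) — d² to each: A:72, B:5, C:58, D:8 → nearest is B
(-6, -2) — d² to each: A:106, B:1, C:116, D:34 → nearest is B
2 of the 7 points have A as nearest.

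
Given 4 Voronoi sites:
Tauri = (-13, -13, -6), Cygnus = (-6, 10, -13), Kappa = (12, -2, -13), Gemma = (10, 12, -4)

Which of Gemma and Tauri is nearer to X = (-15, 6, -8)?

Tauri

Compare squared distances:
d²(X, Gemma) = (-15−10)² + (6−12)² + (-8−(-4))² = 625 + 36 + 16 = 677
d²(X, Tauri) = (-15−(-13))² + (6−(-13))² + (-8−(-6))² = 4 + 361 + 4 = 369
677 > 369, so Tauri is closer.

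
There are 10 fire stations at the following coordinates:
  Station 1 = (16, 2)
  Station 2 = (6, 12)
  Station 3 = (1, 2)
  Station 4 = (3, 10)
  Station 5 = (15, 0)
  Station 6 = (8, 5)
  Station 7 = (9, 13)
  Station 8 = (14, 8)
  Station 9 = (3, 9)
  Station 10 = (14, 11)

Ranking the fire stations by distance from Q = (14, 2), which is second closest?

Station 5

Squared Euclidean distances:
d²(Q, Station 1) = 4 + 0 = 4
d²(Q, Station 2) = 64 + 100 = 164
d²(Q, Station 3) = 169 + 0 = 169
d²(Q, Station 4) = 121 + 64 = 185
d²(Q, Station 5) = 1 + 4 = 5
d²(Q, Station 6) = 36 + 9 = 45
d²(Q, Station 7) = 25 + 121 = 146
d²(Q, Station 8) = 0 + 36 = 36
d²(Q, Station 9) = 121 + 49 = 170
d²(Q, Station 10) = 0 + 81 = 81
Sorted ascending: Station 1, Station 5, Station 8, … — the second-nearest is Station 5.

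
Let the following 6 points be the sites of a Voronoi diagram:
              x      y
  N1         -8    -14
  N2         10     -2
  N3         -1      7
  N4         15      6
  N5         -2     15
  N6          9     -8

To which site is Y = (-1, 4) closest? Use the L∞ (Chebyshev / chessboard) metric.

d(Y,N1) = max(7, 18) = 18
d(Y,N2) = max(11, 6) = 11
d(Y,N3) = max(0, 3) = 3
d(Y,N4) = max(16, 2) = 16
d(Y,N5) = max(1, 11) = 11
d(Y,N6) = max(10, 12) = 12
N3 is nearest.

N3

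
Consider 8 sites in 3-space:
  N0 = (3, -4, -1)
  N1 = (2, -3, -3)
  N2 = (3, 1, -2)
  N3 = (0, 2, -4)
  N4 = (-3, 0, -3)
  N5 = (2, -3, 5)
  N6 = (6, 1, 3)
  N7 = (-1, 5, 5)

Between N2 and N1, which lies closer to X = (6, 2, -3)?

Compare squared distances:
|XN2|² = (6−3)² + (2−1)² + (-3−(-2))² = 9 + 1 + 1 = 11
|XN1|² = (6−2)² + (2−(-3))² + (-3−(-3))² = 16 + 25 + 0 = 41
11 < 41, so N2 is closer.

N2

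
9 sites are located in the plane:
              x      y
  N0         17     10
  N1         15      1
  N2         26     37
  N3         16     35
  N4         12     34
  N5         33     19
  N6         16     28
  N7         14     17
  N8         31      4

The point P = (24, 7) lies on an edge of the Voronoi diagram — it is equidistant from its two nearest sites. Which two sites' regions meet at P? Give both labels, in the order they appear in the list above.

N0 and N8

Squared distances from P to each site:
|PN0|² = (24−17)² + (7−10)² = 49 + 9 = 58
|PN1|² = (24−15)² + (7−1)² = 81 + 36 = 117
|PN2|² = (24−26)² + (7−37)² = 4 + 900 = 904
|PN3|² = (24−16)² + (7−35)² = 64 + 784 = 848
|PN4|² = (24−12)² + (7−34)² = 144 + 729 = 873
|PN5|² = (24−33)² + (7−19)² = 81 + 144 = 225
|PN6|² = (24−16)² + (7−28)² = 64 + 441 = 505
|PN7|² = (24−14)² + (7−17)² = 100 + 100 = 200
|PN8|² = (24−31)² + (7−4)² = 49 + 9 = 58
P is equidistant from N0 and N8 (both at squared distance 58), and every other site is strictly farther — so P lies on the N0–N8 Voronoi edge.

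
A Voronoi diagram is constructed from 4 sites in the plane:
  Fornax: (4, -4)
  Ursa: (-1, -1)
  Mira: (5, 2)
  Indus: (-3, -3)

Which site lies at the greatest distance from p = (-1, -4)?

Mira

Compare squared distances (the ordering matches that of the actual distances):
d²(p, Fornax) = (-1−4)² + (-4−(-4))² = 25 + 0 = 25
d²(p, Ursa) = (-1−(-1))² + (-4−(-1))² = 0 + 9 = 9
d²(p, Mira) = (-1−5)² + (-4−2)² = 36 + 36 = 72
d²(p, Indus) = (-1−(-3))² + (-4−(-3))² = 4 + 1 = 5
The largest is to Mira.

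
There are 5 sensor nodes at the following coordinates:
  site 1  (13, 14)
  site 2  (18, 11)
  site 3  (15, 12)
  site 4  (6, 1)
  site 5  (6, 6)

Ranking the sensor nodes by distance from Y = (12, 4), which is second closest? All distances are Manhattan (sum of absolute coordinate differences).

d(Y, site 1) = 1 + 10 = 11
d(Y, site 2) = 6 + 7 = 13
d(Y, site 3) = 3 + 8 = 11
d(Y, site 4) = 6 + 3 = 9
d(Y, site 5) = 6 + 2 = 8
Sorted ascending: site 5, site 4, site 1, … — the second-nearest is site 4.

site 4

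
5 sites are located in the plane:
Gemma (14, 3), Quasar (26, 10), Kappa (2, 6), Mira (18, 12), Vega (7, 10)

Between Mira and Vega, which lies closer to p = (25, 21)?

Compare squared distances:
d²(p, Mira) = (25−18)² + (21−12)² = 49 + 81 = 130
d²(p, Vega) = (25−7)² + (21−10)² = 324 + 121 = 445
130 < 445, so Mira is closer.

Mira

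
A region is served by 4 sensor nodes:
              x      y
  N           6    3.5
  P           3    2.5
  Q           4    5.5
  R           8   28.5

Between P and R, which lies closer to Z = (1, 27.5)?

R

Compare squared distances:
|ZP|² = (1−3)² + (27.5−2.5)² = 4 + 625 = 629
|ZR|² = (1−8)² + (27.5−28.5)² = 49 + 1 = 50
629 > 50, so R is closer.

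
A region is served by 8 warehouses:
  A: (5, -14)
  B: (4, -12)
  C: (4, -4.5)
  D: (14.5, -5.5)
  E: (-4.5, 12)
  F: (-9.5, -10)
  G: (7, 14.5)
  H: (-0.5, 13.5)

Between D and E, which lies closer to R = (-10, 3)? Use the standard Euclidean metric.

Compare squared distances:
|RD|² = (-10−14.5)² + (3−(-5.5))² = 600.25 + 72.25 = 672.5
|RE|² = (-10−(-4.5))² + (3−12)² = 30.25 + 81 = 111.25
672.5 > 111.25, so E is closer.

E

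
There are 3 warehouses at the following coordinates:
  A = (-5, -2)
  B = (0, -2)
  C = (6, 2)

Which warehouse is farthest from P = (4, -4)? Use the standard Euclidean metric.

Squared Euclidean distances:
|PA|² = (4−(-5))² + (-4−(-2))² = 81 + 4 = 85
|PB|² = (4−0)² + (-4−(-2))² = 16 + 4 = 20
|PC|² = (4−6)² + (-4−2)² = 4 + 36 = 40
The largest is to A.

A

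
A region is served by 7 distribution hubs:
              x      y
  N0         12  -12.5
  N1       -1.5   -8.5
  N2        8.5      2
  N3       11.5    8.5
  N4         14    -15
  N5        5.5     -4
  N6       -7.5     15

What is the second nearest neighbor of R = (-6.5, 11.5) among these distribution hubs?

Since √ is increasing, it suffices to compare squared distances:
|RN0|² = (-6.5−12)² + (11.5−(-12.5))² = 342.25 + 576 = 918.25
|RN1|² = (-6.5−(-1.5))² + (11.5−(-8.5))² = 25 + 400 = 425
|RN2|² = (-6.5−8.5)² + (11.5−2)² = 225 + 90.25 = 315.25
|RN3|² = (-6.5−11.5)² + (11.5−8.5)² = 324 + 9 = 333
|RN4|² = (-6.5−14)² + (11.5−(-15))² = 420.25 + 702.25 = 1122.5
|RN5|² = (-6.5−5.5)² + (11.5−(-4))² = 144 + 240.25 = 384.25
|RN6|² = (-6.5−(-7.5))² + (11.5−15)² = 1 + 12.25 = 13.25
Sorted ascending: N6, N2, N3, … — the second-nearest is N2.

N2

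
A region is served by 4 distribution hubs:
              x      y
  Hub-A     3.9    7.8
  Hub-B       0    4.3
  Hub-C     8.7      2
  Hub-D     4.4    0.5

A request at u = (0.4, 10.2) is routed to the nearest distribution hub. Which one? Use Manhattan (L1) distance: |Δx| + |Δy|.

d(u, Hub-A) = |0.4−3.9| + |10.2−7.8| = 3.5 + 2.4 = 5.9
d(u, Hub-B) = |0.4−0| + |10.2−4.3| = 0.4 + 5.9 = 6.3
d(u, Hub-C) = |0.4−8.7| + |10.2−2| = 8.3 + 8.2 = 16.5
d(u, Hub-D) = |0.4−4.4| + |10.2−0.5| = 4 + 9.7 = 13.7
Hub-A is nearest.

Hub-A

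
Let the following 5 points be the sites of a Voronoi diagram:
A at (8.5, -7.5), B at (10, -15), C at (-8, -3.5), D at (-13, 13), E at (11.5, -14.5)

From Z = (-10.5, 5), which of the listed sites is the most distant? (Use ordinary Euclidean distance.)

E

Since √ is increasing, it suffices to compare squared distances:
|ZA|² = (-10.5−8.5)² + (5−(-7.5))² = 361 + 156.25 = 517.25
|ZB|² = (-10.5−10)² + (5−(-15))² = 420.25 + 400 = 820.25
|ZC|² = (-10.5−(-8))² + (5−(-3.5))² = 6.25 + 72.25 = 78.5
|ZD|² = (-10.5−(-13))² + (5−13)² = 6.25 + 64 = 70.25
|ZE|² = (-10.5−11.5)² + (5−(-14.5))² = 484 + 380.25 = 864.25
The largest is to E.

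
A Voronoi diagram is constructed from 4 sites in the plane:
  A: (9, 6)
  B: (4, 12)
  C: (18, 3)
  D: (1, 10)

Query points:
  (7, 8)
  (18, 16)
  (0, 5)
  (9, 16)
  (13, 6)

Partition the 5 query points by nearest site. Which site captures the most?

(7, 8) — d² to each: A:8, B:25, C:146, D:40 → nearest is A
(18, 16) — d² to each: A:181, B:212, C:169, D:325 → nearest is C
(0, 5) — d² to each: A:82, B:65, C:328, D:26 → nearest is D
(9, 16) — d² to each: A:100, B:41, C:250, D:100 → nearest is B
(13, 6) — d² to each: A:16, B:117, C:34, D:160 → nearest is A
Tally — A:2, B:1, C:1, D:1. A captures the most (2).

A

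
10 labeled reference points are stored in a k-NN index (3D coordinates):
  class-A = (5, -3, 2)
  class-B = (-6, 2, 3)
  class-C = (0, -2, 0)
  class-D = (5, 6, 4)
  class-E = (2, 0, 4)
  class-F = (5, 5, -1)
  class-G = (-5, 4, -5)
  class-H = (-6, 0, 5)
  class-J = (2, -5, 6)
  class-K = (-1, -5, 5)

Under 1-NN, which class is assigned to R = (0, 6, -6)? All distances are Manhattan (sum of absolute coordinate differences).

class-G

d(R, class-A) = |0−5| + |6−(-3)| + |-6−2| = 5 + 9 + 8 = 22
d(R, class-B) = |0−(-6)| + |6−2| + |-6−3| = 6 + 4 + 9 = 19
d(R, class-C) = |0−0| + |6−(-2)| + |-6−0| = 0 + 8 + 6 = 14
d(R, class-D) = |0−5| + |6−6| + |-6−4| = 5 + 0 + 10 = 15
d(R, class-E) = |0−2| + |6−0| + |-6−4| = 2 + 6 + 10 = 18
d(R, class-F) = |0−5| + |6−5| + |-6−(-1)| = 5 + 1 + 5 = 11
d(R, class-G) = |0−(-5)| + |6−4| + |-6−(-5)| = 5 + 2 + 1 = 8
d(R, class-H) = |0−(-6)| + |6−0| + |-6−5| = 6 + 6 + 11 = 23
d(R, class-J) = |0−2| + |6−(-5)| + |-6−6| = 2 + 11 + 12 = 25
d(R, class-K) = |0−(-1)| + |6−(-5)| + |-6−5| = 1 + 11 + 11 = 23
class-G is nearest.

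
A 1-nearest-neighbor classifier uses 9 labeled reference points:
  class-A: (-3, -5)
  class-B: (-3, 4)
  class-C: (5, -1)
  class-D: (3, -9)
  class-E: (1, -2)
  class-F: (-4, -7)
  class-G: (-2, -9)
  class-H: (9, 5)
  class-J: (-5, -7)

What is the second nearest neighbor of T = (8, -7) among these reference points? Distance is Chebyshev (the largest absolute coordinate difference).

class-C

d(T, class-A) = max(11, 2) = 11
d(T, class-B) = max(11, 11) = 11
d(T, class-C) = max(3, 6) = 6
d(T, class-D) = max(5, 2) = 5
d(T, class-E) = max(7, 5) = 7
d(T, class-F) = max(12, 0) = 12
d(T, class-G) = max(10, 2) = 10
d(T, class-H) = max(1, 12) = 12
d(T, class-J) = max(13, 0) = 13
Sorted ascending: class-D, class-C, class-E, … — the second-nearest is class-C.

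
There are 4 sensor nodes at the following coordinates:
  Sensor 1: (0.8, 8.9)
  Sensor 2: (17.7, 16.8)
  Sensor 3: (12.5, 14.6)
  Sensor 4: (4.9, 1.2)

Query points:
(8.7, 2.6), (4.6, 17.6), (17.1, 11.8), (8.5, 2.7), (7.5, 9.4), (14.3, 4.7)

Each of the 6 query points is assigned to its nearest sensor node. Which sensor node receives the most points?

Sensor 4

(8.7, 2.6) — d² to each: Sensor 1:102.1, Sensor 2:282.64, Sensor 3:158.44, Sensor 4:16.4 → nearest is Sensor 4
(4.6, 17.6) — d² to each: Sensor 1:90.13, Sensor 2:172.25, Sensor 3:71.41, Sensor 4:269.05 → nearest is Sensor 3
(17.1, 11.8) — d² to each: Sensor 1:274.1, Sensor 2:25.36, Sensor 3:29, Sensor 4:261.2 → nearest is Sensor 2
(8.5, 2.7) — d² to each: Sensor 1:97.73, Sensor 2:283.45, Sensor 3:157.61, Sensor 4:15.21 → nearest is Sensor 4
(7.5, 9.4) — d² to each: Sensor 1:45.14, Sensor 2:158.8, Sensor 3:52.04, Sensor 4:74 → nearest is Sensor 1
(14.3, 4.7) — d² to each: Sensor 1:199.89, Sensor 2:157.97, Sensor 3:101.25, Sensor 4:100.61 → nearest is Sensor 4
Tally — Sensor 1:1, Sensor 2:1, Sensor 3:1, Sensor 4:3. Sensor 4 captures the most (3).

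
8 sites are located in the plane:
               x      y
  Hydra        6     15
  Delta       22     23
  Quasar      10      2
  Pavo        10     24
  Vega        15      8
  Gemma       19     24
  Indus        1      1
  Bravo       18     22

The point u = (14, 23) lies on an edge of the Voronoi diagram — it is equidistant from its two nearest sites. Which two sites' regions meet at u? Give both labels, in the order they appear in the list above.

Pavo and Bravo

Squared distances from u to each site:
d²(u, Hydra) = (14−6)² + (23−15)² = 64 + 64 = 128
d²(u, Delta) = (14−22)² + (23−23)² = 64 + 0 = 64
d²(u, Quasar) = (14−10)² + (23−2)² = 16 + 441 = 457
d²(u, Pavo) = (14−10)² + (23−24)² = 16 + 1 = 17
d²(u, Vega) = (14−15)² + (23−8)² = 1 + 225 = 226
d²(u, Gemma) = (14−19)² + (23−24)² = 25 + 1 = 26
d²(u, Indus) = (14−1)² + (23−1)² = 169 + 484 = 653
d²(u, Bravo) = (14−18)² + (23−22)² = 16 + 1 = 17
u is equidistant from Pavo and Bravo (both at squared distance 17), and every other site is strictly farther — so u lies on the Pavo–Bravo Voronoi edge.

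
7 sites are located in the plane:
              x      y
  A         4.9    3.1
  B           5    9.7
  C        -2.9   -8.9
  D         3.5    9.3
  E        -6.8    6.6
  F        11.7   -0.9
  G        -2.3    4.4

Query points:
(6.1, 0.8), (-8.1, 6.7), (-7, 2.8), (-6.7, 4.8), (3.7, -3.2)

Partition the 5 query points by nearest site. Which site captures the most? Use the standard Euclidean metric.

E

(6.1, 0.8) — d² to each: A:6.73, B:80.42, C:175.09, D:79.01, E:200.05, F:34.25, G:83.52 → nearest is A
(-8.1, 6.7) — d² to each: A:181.96, B:180.61, C:270.4, D:141.32, E:1.7, F:449.8, G:38.93 → nearest is E
(-7, 2.8) — d² to each: A:141.7, B:191.61, C:153.7, D:152.5, E:14.48, F:363.38, G:24.65 → nearest is E
(-6.7, 4.8) — d² to each: A:137.45, B:160.9, C:202.13, D:124.29, E:3.25, F:371.05, G:19.52 → nearest is E
(3.7, -3.2) — d² to each: A:41.13, B:168.1, C:76.05, D:156.29, E:206.29, F:69.29, G:93.76 → nearest is A
Tally — A:2, E:3. E captures the most (3).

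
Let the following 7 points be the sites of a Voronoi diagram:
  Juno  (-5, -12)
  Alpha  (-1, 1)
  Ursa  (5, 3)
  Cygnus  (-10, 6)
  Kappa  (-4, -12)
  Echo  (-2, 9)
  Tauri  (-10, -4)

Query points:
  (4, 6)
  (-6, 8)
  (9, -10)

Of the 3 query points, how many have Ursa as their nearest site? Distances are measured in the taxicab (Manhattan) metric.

1

(4, 6) — d to each: Juno:27, Alpha:10, Ursa:4, Cygnus:14, Kappa:26, Echo:9, Tauri:24 → nearest is Ursa
(-6, 8) — d to each: Juno:21, Alpha:12, Ursa:16, Cygnus:6, Kappa:22, Echo:5, Tauri:16 → nearest is Echo
(9, -10) — d to each: Juno:16, Alpha:21, Ursa:17, Cygnus:35, Kappa:15, Echo:30, Tauri:25 → nearest is Kappa
1 of the 3 points has Ursa as nearest.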